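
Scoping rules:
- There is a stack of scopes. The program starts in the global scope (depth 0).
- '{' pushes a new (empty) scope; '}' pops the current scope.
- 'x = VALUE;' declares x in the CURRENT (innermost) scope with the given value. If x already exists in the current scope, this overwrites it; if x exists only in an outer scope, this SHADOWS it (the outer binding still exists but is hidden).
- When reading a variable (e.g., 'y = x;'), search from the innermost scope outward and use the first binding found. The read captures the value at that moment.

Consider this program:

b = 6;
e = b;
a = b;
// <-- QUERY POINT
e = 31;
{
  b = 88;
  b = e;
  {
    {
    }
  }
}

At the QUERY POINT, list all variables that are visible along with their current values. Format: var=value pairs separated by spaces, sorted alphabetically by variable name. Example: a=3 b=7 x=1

Answer: a=6 b=6 e=6

Derivation:
Step 1: declare b=6 at depth 0
Step 2: declare e=(read b)=6 at depth 0
Step 3: declare a=(read b)=6 at depth 0
Visible at query point: a=6 b=6 e=6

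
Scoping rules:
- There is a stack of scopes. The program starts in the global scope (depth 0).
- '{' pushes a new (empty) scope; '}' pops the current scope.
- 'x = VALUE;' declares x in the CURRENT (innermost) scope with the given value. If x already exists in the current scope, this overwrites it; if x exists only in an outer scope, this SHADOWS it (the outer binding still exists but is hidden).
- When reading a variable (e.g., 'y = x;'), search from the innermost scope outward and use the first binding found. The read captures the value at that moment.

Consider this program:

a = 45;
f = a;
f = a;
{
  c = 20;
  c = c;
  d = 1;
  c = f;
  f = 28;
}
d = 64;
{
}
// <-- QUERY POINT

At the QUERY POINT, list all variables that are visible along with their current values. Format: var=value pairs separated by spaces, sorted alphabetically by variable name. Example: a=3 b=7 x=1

Step 1: declare a=45 at depth 0
Step 2: declare f=(read a)=45 at depth 0
Step 3: declare f=(read a)=45 at depth 0
Step 4: enter scope (depth=1)
Step 5: declare c=20 at depth 1
Step 6: declare c=(read c)=20 at depth 1
Step 7: declare d=1 at depth 1
Step 8: declare c=(read f)=45 at depth 1
Step 9: declare f=28 at depth 1
Step 10: exit scope (depth=0)
Step 11: declare d=64 at depth 0
Step 12: enter scope (depth=1)
Step 13: exit scope (depth=0)
Visible at query point: a=45 d=64 f=45

Answer: a=45 d=64 f=45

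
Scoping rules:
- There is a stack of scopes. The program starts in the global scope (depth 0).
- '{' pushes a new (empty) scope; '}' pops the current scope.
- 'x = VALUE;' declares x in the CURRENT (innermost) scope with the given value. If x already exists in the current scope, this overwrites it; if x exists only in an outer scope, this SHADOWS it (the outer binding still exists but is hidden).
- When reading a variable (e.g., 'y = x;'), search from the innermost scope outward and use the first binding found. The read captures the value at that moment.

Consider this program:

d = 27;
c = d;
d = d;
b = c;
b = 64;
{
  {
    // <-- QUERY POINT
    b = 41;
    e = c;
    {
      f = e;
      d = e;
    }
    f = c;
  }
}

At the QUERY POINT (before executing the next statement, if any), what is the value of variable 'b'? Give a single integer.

Answer: 64

Derivation:
Step 1: declare d=27 at depth 0
Step 2: declare c=(read d)=27 at depth 0
Step 3: declare d=(read d)=27 at depth 0
Step 4: declare b=(read c)=27 at depth 0
Step 5: declare b=64 at depth 0
Step 6: enter scope (depth=1)
Step 7: enter scope (depth=2)
Visible at query point: b=64 c=27 d=27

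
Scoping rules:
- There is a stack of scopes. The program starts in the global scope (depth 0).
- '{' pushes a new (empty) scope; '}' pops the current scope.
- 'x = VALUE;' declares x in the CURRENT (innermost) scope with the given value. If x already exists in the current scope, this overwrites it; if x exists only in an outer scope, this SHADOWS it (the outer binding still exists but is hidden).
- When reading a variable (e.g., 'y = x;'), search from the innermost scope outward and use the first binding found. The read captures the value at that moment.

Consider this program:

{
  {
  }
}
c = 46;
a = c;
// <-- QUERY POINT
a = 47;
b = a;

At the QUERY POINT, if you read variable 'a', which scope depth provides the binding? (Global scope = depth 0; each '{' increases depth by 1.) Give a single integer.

Answer: 0

Derivation:
Step 1: enter scope (depth=1)
Step 2: enter scope (depth=2)
Step 3: exit scope (depth=1)
Step 4: exit scope (depth=0)
Step 5: declare c=46 at depth 0
Step 6: declare a=(read c)=46 at depth 0
Visible at query point: a=46 c=46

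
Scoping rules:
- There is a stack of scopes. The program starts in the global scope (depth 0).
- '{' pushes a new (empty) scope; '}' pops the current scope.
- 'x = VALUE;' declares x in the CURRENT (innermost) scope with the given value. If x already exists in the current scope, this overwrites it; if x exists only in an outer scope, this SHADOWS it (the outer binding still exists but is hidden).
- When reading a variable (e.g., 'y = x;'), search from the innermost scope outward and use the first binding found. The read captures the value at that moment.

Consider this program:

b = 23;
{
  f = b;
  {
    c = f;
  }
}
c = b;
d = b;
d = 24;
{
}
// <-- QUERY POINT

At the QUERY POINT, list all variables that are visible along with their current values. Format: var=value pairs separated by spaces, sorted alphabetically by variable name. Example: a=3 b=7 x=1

Step 1: declare b=23 at depth 0
Step 2: enter scope (depth=1)
Step 3: declare f=(read b)=23 at depth 1
Step 4: enter scope (depth=2)
Step 5: declare c=(read f)=23 at depth 2
Step 6: exit scope (depth=1)
Step 7: exit scope (depth=0)
Step 8: declare c=(read b)=23 at depth 0
Step 9: declare d=(read b)=23 at depth 0
Step 10: declare d=24 at depth 0
Step 11: enter scope (depth=1)
Step 12: exit scope (depth=0)
Visible at query point: b=23 c=23 d=24

Answer: b=23 c=23 d=24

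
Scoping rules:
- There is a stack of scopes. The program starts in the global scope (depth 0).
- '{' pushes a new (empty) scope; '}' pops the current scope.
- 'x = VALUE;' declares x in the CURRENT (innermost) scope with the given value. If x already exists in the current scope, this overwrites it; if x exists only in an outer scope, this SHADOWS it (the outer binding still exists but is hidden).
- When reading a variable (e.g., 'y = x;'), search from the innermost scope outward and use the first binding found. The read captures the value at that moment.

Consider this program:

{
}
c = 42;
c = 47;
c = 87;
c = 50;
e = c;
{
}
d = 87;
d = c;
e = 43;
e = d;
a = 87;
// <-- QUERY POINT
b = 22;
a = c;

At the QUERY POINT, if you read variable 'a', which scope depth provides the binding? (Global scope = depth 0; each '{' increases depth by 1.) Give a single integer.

Answer: 0

Derivation:
Step 1: enter scope (depth=1)
Step 2: exit scope (depth=0)
Step 3: declare c=42 at depth 0
Step 4: declare c=47 at depth 0
Step 5: declare c=87 at depth 0
Step 6: declare c=50 at depth 0
Step 7: declare e=(read c)=50 at depth 0
Step 8: enter scope (depth=1)
Step 9: exit scope (depth=0)
Step 10: declare d=87 at depth 0
Step 11: declare d=(read c)=50 at depth 0
Step 12: declare e=43 at depth 0
Step 13: declare e=(read d)=50 at depth 0
Step 14: declare a=87 at depth 0
Visible at query point: a=87 c=50 d=50 e=50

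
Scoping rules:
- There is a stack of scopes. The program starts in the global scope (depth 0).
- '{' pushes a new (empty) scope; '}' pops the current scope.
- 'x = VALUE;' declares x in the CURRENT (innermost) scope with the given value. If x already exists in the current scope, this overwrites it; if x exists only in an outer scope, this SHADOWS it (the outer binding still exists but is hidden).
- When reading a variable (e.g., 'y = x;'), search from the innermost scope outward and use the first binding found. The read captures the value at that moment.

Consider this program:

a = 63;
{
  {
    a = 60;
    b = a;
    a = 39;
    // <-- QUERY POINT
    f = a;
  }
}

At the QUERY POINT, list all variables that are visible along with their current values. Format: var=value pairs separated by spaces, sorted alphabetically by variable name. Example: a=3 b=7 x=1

Step 1: declare a=63 at depth 0
Step 2: enter scope (depth=1)
Step 3: enter scope (depth=2)
Step 4: declare a=60 at depth 2
Step 5: declare b=(read a)=60 at depth 2
Step 6: declare a=39 at depth 2
Visible at query point: a=39 b=60

Answer: a=39 b=60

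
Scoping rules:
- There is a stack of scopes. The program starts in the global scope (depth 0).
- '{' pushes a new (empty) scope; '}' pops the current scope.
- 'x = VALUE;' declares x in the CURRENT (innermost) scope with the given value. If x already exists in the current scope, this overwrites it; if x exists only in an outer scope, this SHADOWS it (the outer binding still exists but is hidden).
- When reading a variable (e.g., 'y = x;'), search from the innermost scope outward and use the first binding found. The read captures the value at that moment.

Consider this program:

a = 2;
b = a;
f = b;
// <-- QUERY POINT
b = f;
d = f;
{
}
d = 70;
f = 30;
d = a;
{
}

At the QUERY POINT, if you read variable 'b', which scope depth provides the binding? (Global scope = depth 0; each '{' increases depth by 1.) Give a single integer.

Step 1: declare a=2 at depth 0
Step 2: declare b=(read a)=2 at depth 0
Step 3: declare f=(read b)=2 at depth 0
Visible at query point: a=2 b=2 f=2

Answer: 0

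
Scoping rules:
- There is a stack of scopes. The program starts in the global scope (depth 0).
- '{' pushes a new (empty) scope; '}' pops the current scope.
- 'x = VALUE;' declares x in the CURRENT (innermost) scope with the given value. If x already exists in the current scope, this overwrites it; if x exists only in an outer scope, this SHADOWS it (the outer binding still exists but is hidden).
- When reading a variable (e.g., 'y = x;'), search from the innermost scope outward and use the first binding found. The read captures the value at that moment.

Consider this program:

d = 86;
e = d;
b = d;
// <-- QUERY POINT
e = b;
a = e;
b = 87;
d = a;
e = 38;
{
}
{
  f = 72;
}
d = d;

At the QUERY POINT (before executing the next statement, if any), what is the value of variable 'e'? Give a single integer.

Step 1: declare d=86 at depth 0
Step 2: declare e=(read d)=86 at depth 0
Step 3: declare b=(read d)=86 at depth 0
Visible at query point: b=86 d=86 e=86

Answer: 86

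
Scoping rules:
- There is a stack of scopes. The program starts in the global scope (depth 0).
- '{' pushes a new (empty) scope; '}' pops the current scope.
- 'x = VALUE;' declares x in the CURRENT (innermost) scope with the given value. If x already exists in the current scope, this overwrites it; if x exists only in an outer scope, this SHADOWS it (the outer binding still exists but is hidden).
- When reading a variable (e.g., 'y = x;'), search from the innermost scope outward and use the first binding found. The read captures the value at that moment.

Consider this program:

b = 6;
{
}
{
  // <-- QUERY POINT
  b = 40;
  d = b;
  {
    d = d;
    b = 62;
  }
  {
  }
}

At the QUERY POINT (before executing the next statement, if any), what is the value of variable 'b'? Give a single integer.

Answer: 6

Derivation:
Step 1: declare b=6 at depth 0
Step 2: enter scope (depth=1)
Step 3: exit scope (depth=0)
Step 4: enter scope (depth=1)
Visible at query point: b=6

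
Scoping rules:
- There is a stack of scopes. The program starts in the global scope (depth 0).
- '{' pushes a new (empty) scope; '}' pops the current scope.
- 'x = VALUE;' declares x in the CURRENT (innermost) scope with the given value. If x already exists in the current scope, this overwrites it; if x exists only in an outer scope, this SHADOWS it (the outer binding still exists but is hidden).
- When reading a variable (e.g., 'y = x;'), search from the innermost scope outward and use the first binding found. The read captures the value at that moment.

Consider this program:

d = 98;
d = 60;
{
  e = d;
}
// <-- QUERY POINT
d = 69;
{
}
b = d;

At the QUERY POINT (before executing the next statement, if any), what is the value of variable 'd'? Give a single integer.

Step 1: declare d=98 at depth 0
Step 2: declare d=60 at depth 0
Step 3: enter scope (depth=1)
Step 4: declare e=(read d)=60 at depth 1
Step 5: exit scope (depth=0)
Visible at query point: d=60

Answer: 60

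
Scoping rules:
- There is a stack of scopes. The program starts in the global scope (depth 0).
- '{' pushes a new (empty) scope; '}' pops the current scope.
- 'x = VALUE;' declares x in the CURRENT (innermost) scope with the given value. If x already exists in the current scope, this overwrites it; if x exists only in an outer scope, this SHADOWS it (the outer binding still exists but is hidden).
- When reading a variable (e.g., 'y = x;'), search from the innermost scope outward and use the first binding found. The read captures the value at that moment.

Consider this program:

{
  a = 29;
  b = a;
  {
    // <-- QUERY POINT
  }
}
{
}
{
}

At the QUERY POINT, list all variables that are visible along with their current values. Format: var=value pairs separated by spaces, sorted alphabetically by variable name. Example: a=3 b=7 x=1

Step 1: enter scope (depth=1)
Step 2: declare a=29 at depth 1
Step 3: declare b=(read a)=29 at depth 1
Step 4: enter scope (depth=2)
Visible at query point: a=29 b=29

Answer: a=29 b=29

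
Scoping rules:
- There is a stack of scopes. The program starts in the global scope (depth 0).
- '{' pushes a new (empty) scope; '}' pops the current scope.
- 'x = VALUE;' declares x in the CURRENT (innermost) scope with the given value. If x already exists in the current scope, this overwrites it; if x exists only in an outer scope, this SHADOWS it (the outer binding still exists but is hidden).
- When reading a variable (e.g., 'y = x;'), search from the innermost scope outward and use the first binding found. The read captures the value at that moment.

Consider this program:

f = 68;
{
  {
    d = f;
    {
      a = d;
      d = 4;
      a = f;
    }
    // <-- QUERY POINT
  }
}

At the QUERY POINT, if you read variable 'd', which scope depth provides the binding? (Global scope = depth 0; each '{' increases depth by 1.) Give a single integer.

Answer: 2

Derivation:
Step 1: declare f=68 at depth 0
Step 2: enter scope (depth=1)
Step 3: enter scope (depth=2)
Step 4: declare d=(read f)=68 at depth 2
Step 5: enter scope (depth=3)
Step 6: declare a=(read d)=68 at depth 3
Step 7: declare d=4 at depth 3
Step 8: declare a=(read f)=68 at depth 3
Step 9: exit scope (depth=2)
Visible at query point: d=68 f=68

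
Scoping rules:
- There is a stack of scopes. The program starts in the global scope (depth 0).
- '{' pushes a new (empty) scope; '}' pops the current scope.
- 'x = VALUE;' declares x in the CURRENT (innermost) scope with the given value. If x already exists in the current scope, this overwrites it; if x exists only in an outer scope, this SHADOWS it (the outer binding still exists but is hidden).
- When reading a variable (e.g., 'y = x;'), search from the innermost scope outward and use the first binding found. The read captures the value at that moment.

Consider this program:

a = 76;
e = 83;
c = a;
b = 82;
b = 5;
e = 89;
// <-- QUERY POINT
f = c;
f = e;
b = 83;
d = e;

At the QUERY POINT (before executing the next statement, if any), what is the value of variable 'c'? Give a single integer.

Answer: 76

Derivation:
Step 1: declare a=76 at depth 0
Step 2: declare e=83 at depth 0
Step 3: declare c=(read a)=76 at depth 0
Step 4: declare b=82 at depth 0
Step 5: declare b=5 at depth 0
Step 6: declare e=89 at depth 0
Visible at query point: a=76 b=5 c=76 e=89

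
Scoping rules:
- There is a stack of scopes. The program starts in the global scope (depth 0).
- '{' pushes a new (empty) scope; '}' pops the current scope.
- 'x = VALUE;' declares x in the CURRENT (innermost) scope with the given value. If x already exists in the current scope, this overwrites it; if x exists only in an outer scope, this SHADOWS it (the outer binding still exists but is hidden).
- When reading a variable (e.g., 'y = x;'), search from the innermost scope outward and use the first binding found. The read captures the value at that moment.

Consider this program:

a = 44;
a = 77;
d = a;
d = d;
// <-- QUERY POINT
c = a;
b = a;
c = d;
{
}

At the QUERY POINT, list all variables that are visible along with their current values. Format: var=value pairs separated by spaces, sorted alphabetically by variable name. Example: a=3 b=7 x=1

Step 1: declare a=44 at depth 0
Step 2: declare a=77 at depth 0
Step 3: declare d=(read a)=77 at depth 0
Step 4: declare d=(read d)=77 at depth 0
Visible at query point: a=77 d=77

Answer: a=77 d=77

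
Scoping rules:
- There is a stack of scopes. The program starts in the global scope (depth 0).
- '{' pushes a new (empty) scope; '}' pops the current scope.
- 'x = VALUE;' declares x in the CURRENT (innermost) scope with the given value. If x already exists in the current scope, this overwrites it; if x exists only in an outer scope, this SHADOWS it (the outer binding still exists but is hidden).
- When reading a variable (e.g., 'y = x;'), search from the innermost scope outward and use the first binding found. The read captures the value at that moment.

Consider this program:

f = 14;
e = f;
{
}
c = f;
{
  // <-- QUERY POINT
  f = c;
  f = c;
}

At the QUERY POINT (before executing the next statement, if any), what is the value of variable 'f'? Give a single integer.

Step 1: declare f=14 at depth 0
Step 2: declare e=(read f)=14 at depth 0
Step 3: enter scope (depth=1)
Step 4: exit scope (depth=0)
Step 5: declare c=(read f)=14 at depth 0
Step 6: enter scope (depth=1)
Visible at query point: c=14 e=14 f=14

Answer: 14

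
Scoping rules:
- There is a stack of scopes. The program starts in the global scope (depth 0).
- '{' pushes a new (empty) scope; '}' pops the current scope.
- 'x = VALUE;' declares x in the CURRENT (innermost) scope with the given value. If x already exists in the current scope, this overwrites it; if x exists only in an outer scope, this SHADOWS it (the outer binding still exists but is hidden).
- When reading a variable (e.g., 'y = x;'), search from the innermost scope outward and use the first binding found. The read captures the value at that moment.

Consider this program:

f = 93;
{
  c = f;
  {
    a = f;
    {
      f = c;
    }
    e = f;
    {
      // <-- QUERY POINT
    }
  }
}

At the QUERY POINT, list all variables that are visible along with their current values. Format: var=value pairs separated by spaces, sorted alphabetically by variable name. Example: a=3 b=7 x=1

Step 1: declare f=93 at depth 0
Step 2: enter scope (depth=1)
Step 3: declare c=(read f)=93 at depth 1
Step 4: enter scope (depth=2)
Step 5: declare a=(read f)=93 at depth 2
Step 6: enter scope (depth=3)
Step 7: declare f=(read c)=93 at depth 3
Step 8: exit scope (depth=2)
Step 9: declare e=(read f)=93 at depth 2
Step 10: enter scope (depth=3)
Visible at query point: a=93 c=93 e=93 f=93

Answer: a=93 c=93 e=93 f=93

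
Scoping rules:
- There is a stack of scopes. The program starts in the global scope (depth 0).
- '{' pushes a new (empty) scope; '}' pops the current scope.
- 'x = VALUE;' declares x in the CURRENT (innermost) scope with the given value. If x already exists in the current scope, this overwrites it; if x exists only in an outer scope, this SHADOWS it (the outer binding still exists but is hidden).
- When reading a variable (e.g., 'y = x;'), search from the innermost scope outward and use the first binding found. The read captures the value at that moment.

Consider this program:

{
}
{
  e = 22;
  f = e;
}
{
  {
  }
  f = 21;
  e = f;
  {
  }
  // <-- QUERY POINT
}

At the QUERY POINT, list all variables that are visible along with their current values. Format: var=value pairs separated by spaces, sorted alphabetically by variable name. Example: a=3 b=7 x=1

Step 1: enter scope (depth=1)
Step 2: exit scope (depth=0)
Step 3: enter scope (depth=1)
Step 4: declare e=22 at depth 1
Step 5: declare f=(read e)=22 at depth 1
Step 6: exit scope (depth=0)
Step 7: enter scope (depth=1)
Step 8: enter scope (depth=2)
Step 9: exit scope (depth=1)
Step 10: declare f=21 at depth 1
Step 11: declare e=(read f)=21 at depth 1
Step 12: enter scope (depth=2)
Step 13: exit scope (depth=1)
Visible at query point: e=21 f=21

Answer: e=21 f=21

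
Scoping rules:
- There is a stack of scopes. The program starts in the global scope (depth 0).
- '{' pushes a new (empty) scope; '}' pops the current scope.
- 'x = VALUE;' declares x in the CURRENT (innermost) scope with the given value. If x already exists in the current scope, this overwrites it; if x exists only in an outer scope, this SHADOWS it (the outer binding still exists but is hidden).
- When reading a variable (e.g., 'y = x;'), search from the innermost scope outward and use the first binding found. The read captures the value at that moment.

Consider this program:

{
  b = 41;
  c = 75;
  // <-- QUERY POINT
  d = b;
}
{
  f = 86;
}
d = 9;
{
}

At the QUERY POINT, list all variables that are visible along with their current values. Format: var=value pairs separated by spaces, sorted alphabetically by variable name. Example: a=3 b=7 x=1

Answer: b=41 c=75

Derivation:
Step 1: enter scope (depth=1)
Step 2: declare b=41 at depth 1
Step 3: declare c=75 at depth 1
Visible at query point: b=41 c=75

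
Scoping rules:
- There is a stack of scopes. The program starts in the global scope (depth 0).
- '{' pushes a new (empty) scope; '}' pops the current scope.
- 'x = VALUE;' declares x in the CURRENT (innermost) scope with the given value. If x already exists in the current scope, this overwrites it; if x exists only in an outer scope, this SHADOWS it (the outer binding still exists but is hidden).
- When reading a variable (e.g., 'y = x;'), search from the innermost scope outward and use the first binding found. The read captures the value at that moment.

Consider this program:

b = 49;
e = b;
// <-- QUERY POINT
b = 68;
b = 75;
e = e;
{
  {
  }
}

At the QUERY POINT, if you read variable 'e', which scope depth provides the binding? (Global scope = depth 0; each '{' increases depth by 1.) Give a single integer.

Step 1: declare b=49 at depth 0
Step 2: declare e=(read b)=49 at depth 0
Visible at query point: b=49 e=49

Answer: 0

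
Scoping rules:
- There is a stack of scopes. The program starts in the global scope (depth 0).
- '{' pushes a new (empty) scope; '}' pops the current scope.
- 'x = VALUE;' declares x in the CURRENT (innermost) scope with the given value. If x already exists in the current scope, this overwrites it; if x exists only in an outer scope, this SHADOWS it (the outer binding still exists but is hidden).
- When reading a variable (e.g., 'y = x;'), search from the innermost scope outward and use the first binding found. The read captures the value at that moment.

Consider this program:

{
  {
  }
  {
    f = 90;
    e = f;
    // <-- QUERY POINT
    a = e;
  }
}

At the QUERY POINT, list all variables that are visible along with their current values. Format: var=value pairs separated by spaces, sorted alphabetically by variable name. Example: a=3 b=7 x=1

Answer: e=90 f=90

Derivation:
Step 1: enter scope (depth=1)
Step 2: enter scope (depth=2)
Step 3: exit scope (depth=1)
Step 4: enter scope (depth=2)
Step 5: declare f=90 at depth 2
Step 6: declare e=(read f)=90 at depth 2
Visible at query point: e=90 f=90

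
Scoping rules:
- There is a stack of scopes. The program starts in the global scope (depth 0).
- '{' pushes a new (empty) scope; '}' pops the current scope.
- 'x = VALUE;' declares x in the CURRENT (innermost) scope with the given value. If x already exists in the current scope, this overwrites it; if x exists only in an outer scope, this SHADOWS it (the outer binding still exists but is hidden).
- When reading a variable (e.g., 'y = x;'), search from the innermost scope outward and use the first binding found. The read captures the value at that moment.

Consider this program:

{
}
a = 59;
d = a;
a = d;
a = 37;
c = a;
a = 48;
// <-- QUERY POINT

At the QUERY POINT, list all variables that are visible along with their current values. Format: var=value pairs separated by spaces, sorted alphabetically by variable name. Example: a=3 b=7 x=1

Answer: a=48 c=37 d=59

Derivation:
Step 1: enter scope (depth=1)
Step 2: exit scope (depth=0)
Step 3: declare a=59 at depth 0
Step 4: declare d=(read a)=59 at depth 0
Step 5: declare a=(read d)=59 at depth 0
Step 6: declare a=37 at depth 0
Step 7: declare c=(read a)=37 at depth 0
Step 8: declare a=48 at depth 0
Visible at query point: a=48 c=37 d=59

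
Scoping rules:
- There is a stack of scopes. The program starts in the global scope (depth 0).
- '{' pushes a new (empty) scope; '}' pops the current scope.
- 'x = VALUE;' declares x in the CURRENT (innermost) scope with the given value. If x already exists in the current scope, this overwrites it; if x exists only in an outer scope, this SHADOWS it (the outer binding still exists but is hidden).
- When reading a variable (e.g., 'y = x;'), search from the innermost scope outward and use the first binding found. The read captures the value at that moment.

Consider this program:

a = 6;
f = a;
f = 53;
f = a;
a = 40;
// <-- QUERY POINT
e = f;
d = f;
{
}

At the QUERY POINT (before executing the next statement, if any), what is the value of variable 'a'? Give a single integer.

Answer: 40

Derivation:
Step 1: declare a=6 at depth 0
Step 2: declare f=(read a)=6 at depth 0
Step 3: declare f=53 at depth 0
Step 4: declare f=(read a)=6 at depth 0
Step 5: declare a=40 at depth 0
Visible at query point: a=40 f=6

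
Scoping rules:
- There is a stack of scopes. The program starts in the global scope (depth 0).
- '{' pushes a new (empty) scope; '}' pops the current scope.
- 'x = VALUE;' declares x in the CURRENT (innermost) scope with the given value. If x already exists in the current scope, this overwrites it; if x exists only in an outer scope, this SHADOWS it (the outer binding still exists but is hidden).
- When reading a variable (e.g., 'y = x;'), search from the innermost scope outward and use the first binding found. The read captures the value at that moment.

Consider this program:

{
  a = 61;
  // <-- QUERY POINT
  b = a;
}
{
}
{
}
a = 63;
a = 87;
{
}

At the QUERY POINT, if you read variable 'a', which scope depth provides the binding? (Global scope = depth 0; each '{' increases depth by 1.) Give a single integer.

Step 1: enter scope (depth=1)
Step 2: declare a=61 at depth 1
Visible at query point: a=61

Answer: 1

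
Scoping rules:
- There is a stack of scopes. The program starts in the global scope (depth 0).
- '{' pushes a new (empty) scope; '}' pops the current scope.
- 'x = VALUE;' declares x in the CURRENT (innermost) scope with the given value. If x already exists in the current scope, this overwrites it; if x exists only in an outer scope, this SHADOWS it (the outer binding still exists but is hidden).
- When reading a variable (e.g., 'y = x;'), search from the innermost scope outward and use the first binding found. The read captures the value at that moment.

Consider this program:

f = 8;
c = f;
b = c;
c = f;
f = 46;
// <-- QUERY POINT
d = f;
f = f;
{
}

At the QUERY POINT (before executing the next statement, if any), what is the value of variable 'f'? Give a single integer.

Step 1: declare f=8 at depth 0
Step 2: declare c=(read f)=8 at depth 0
Step 3: declare b=(read c)=8 at depth 0
Step 4: declare c=(read f)=8 at depth 0
Step 5: declare f=46 at depth 0
Visible at query point: b=8 c=8 f=46

Answer: 46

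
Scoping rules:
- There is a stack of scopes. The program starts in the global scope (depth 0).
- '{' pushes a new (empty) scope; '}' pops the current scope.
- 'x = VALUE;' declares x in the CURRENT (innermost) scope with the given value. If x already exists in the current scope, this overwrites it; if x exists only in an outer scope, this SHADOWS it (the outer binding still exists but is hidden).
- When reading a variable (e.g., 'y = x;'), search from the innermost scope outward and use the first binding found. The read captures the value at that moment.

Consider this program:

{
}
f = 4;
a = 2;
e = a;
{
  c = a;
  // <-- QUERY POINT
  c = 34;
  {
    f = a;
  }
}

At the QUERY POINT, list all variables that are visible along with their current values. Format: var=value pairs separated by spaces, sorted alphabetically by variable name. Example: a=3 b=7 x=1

Step 1: enter scope (depth=1)
Step 2: exit scope (depth=0)
Step 3: declare f=4 at depth 0
Step 4: declare a=2 at depth 0
Step 5: declare e=(read a)=2 at depth 0
Step 6: enter scope (depth=1)
Step 7: declare c=(read a)=2 at depth 1
Visible at query point: a=2 c=2 e=2 f=4

Answer: a=2 c=2 e=2 f=4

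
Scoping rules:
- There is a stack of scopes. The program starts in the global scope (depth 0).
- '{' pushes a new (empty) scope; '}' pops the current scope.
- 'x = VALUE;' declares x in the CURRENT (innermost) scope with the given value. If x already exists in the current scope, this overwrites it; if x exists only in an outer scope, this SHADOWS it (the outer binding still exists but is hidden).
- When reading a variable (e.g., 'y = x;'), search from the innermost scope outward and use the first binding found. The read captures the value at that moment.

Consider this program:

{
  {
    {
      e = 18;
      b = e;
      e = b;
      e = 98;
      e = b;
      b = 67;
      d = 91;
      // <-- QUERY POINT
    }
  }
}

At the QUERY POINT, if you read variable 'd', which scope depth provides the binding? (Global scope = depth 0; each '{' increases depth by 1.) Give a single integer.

Answer: 3

Derivation:
Step 1: enter scope (depth=1)
Step 2: enter scope (depth=2)
Step 3: enter scope (depth=3)
Step 4: declare e=18 at depth 3
Step 5: declare b=(read e)=18 at depth 3
Step 6: declare e=(read b)=18 at depth 3
Step 7: declare e=98 at depth 3
Step 8: declare e=(read b)=18 at depth 3
Step 9: declare b=67 at depth 3
Step 10: declare d=91 at depth 3
Visible at query point: b=67 d=91 e=18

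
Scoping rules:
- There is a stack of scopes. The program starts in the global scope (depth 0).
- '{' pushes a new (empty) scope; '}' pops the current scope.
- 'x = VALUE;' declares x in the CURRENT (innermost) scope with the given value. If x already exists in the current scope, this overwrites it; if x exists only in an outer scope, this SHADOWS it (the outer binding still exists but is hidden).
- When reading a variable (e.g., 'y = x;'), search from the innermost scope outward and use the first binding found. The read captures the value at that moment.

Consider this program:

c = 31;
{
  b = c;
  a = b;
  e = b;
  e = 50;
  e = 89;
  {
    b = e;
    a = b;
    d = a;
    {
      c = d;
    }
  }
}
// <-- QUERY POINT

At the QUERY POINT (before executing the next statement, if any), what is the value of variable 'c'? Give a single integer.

Answer: 31

Derivation:
Step 1: declare c=31 at depth 0
Step 2: enter scope (depth=1)
Step 3: declare b=(read c)=31 at depth 1
Step 4: declare a=(read b)=31 at depth 1
Step 5: declare e=(read b)=31 at depth 1
Step 6: declare e=50 at depth 1
Step 7: declare e=89 at depth 1
Step 8: enter scope (depth=2)
Step 9: declare b=(read e)=89 at depth 2
Step 10: declare a=(read b)=89 at depth 2
Step 11: declare d=(read a)=89 at depth 2
Step 12: enter scope (depth=3)
Step 13: declare c=(read d)=89 at depth 3
Step 14: exit scope (depth=2)
Step 15: exit scope (depth=1)
Step 16: exit scope (depth=0)
Visible at query point: c=31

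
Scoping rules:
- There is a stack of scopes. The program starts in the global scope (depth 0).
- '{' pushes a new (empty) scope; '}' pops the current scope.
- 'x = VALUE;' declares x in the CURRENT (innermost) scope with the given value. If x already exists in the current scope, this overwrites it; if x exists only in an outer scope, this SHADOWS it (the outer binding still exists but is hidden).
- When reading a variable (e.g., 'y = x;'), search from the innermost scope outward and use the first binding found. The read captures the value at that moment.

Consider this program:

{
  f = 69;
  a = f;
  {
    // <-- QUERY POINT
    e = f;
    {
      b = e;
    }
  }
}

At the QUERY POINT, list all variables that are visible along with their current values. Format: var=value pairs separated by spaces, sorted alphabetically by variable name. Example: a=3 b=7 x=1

Answer: a=69 f=69

Derivation:
Step 1: enter scope (depth=1)
Step 2: declare f=69 at depth 1
Step 3: declare a=(read f)=69 at depth 1
Step 4: enter scope (depth=2)
Visible at query point: a=69 f=69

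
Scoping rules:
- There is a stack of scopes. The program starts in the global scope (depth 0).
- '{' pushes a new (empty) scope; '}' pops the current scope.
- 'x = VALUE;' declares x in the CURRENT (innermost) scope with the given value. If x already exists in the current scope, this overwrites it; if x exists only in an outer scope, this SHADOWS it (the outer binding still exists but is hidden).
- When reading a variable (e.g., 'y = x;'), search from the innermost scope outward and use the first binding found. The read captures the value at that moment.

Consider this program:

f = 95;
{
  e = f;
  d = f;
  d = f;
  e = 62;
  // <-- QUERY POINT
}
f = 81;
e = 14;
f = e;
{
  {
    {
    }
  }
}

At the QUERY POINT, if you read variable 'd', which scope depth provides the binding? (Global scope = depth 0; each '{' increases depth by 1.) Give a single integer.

Answer: 1

Derivation:
Step 1: declare f=95 at depth 0
Step 2: enter scope (depth=1)
Step 3: declare e=(read f)=95 at depth 1
Step 4: declare d=(read f)=95 at depth 1
Step 5: declare d=(read f)=95 at depth 1
Step 6: declare e=62 at depth 1
Visible at query point: d=95 e=62 f=95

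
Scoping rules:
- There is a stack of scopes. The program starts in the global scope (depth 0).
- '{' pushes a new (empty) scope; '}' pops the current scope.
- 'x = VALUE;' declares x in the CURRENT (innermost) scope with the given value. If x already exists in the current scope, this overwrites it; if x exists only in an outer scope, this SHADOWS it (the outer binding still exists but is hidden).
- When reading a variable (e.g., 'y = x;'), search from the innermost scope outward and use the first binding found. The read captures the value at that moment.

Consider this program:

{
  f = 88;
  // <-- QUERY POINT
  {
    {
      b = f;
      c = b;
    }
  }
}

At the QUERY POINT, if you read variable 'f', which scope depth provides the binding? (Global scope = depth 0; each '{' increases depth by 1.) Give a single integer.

Step 1: enter scope (depth=1)
Step 2: declare f=88 at depth 1
Visible at query point: f=88

Answer: 1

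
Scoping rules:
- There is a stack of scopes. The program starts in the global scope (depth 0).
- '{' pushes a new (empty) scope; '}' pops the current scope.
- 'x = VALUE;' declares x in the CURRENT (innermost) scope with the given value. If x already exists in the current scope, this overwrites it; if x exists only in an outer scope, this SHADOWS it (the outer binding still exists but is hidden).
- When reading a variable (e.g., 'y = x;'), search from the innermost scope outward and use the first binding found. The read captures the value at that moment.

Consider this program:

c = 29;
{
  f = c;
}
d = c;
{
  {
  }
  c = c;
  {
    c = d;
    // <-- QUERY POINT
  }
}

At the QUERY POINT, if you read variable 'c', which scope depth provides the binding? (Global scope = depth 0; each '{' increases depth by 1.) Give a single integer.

Answer: 2

Derivation:
Step 1: declare c=29 at depth 0
Step 2: enter scope (depth=1)
Step 3: declare f=(read c)=29 at depth 1
Step 4: exit scope (depth=0)
Step 5: declare d=(read c)=29 at depth 0
Step 6: enter scope (depth=1)
Step 7: enter scope (depth=2)
Step 8: exit scope (depth=1)
Step 9: declare c=(read c)=29 at depth 1
Step 10: enter scope (depth=2)
Step 11: declare c=(read d)=29 at depth 2
Visible at query point: c=29 d=29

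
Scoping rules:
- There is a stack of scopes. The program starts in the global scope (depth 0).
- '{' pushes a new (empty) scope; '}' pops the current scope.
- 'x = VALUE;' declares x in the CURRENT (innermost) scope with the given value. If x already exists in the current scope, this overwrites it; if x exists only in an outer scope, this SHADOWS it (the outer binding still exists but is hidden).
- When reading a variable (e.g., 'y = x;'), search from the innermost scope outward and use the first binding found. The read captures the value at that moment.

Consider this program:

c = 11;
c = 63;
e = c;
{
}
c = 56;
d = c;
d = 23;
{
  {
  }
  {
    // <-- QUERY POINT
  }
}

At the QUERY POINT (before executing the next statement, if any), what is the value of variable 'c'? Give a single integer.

Answer: 56

Derivation:
Step 1: declare c=11 at depth 0
Step 2: declare c=63 at depth 0
Step 3: declare e=(read c)=63 at depth 0
Step 4: enter scope (depth=1)
Step 5: exit scope (depth=0)
Step 6: declare c=56 at depth 0
Step 7: declare d=(read c)=56 at depth 0
Step 8: declare d=23 at depth 0
Step 9: enter scope (depth=1)
Step 10: enter scope (depth=2)
Step 11: exit scope (depth=1)
Step 12: enter scope (depth=2)
Visible at query point: c=56 d=23 e=63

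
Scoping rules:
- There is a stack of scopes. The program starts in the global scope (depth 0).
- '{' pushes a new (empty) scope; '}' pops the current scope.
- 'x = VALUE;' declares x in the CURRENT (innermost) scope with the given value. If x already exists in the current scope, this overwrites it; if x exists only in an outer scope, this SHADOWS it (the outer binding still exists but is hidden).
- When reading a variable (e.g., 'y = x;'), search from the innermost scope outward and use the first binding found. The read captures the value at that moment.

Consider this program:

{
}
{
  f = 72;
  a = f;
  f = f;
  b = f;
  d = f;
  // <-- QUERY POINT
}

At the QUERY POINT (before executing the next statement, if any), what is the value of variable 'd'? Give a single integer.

Answer: 72

Derivation:
Step 1: enter scope (depth=1)
Step 2: exit scope (depth=0)
Step 3: enter scope (depth=1)
Step 4: declare f=72 at depth 1
Step 5: declare a=(read f)=72 at depth 1
Step 6: declare f=(read f)=72 at depth 1
Step 7: declare b=(read f)=72 at depth 1
Step 8: declare d=(read f)=72 at depth 1
Visible at query point: a=72 b=72 d=72 f=72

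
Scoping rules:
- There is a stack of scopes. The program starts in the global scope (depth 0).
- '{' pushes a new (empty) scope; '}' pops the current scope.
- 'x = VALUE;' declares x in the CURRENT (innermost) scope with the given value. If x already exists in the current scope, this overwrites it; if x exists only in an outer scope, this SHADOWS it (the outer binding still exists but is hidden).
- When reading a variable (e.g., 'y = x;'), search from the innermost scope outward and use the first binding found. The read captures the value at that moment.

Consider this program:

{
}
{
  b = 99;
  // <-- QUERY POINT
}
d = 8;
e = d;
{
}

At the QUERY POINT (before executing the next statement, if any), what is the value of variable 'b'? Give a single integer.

Answer: 99

Derivation:
Step 1: enter scope (depth=1)
Step 2: exit scope (depth=0)
Step 3: enter scope (depth=1)
Step 4: declare b=99 at depth 1
Visible at query point: b=99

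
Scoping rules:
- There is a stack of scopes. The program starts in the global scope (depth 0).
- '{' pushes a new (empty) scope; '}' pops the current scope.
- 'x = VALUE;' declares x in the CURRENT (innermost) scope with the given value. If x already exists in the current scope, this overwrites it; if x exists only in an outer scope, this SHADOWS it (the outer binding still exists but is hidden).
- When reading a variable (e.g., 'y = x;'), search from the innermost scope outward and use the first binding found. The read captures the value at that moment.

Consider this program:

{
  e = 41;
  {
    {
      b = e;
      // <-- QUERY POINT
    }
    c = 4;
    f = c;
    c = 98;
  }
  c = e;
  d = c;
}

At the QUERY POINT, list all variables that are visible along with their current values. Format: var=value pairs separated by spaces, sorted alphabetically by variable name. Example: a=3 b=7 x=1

Step 1: enter scope (depth=1)
Step 2: declare e=41 at depth 1
Step 3: enter scope (depth=2)
Step 4: enter scope (depth=3)
Step 5: declare b=(read e)=41 at depth 3
Visible at query point: b=41 e=41

Answer: b=41 e=41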